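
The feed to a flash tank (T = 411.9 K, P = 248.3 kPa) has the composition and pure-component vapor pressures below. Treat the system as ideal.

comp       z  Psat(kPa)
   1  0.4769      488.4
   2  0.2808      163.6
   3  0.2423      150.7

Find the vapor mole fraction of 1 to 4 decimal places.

Raoult's law: Kᵢ = Pᵢˢᵃᵗ/P = Pᵢˢᵃᵗ/248.3.
  K_1 = 488.4/248.3 = 1.966975, K_2 = 163.6/248.3 = 0.658880, K_3 = 150.7/248.3 = 0.606927
Rachford–Rice: g(V/F) = Σ zᵢ(Kᵢ−1)/(1+V/F(Kᵢ−1)) = 0.
Feasibility: ΣzᵢKᵢ = 1.2701, Σzᵢ/Kᵢ = 1.0679 — both > 1, two phases present.
Newton iteration, V/F⁰ = 0.66:
  V/F = 0.6600: g = 0.02927, g' = -0.2888 → V/F = 0.7614
  V/F = 0.7614: g = 0.00030, g' = -0.2838 → V/F = 0.7624
Converged at V/F = 0.7624.
Compositions from xᵢ = zᵢ/(1+V/F(Kᵢ−1)), yᵢ = Kᵢxᵢ:
  1: x = 0.2745, y = 0.5400
  2: x = 0.3795, y = 0.2500
  3: x = 0.3460, y = 0.2100

y_1 = 0.5400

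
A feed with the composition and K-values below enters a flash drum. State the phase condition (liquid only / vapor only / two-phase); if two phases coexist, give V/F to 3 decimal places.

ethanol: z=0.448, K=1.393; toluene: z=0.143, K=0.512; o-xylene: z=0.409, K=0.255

liquid only

ΣzᵢKᵢ = 0.802; Σzᵢ/Kᵢ = 2.205.
Since ΣzᵢKᵢ < 1 the mixture is below its bubble point — single liquid phase.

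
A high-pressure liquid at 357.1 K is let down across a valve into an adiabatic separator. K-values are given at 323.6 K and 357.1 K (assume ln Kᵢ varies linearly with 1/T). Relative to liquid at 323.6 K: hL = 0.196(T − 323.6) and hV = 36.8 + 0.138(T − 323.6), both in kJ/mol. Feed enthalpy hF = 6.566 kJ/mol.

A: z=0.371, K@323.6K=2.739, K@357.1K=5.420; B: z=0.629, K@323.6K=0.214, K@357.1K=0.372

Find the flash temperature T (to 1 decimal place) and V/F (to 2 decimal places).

Adiabatic flash: solve Rachford–Rice at each trial T, then check hF = ψ·hV(T) + (1−ψ)·hL(T).
  T = 323.6 K: K = (2.739, 0.214), RR gives ψ = 0.110, H_out = 4.059 kJ/mol
  T = 357.1 K: K = (5.420, 0.372), RR gives ψ = 0.448, H_out = 22.198 kJ/mol
  T = 340.4 K: K = (3.922, 0.286), RR gives ψ = 0.305, H_out = 14.203 kJ/mol
  T = 332.0 K: K = (3.293, 0.248), RR gives ψ = 0.219, H_out = 9.608 kJ/mol
  T = 327.8 K: K = (3.007, 0.231), RR gives ψ = 0.169, H_out = 6.996 kJ/mol
  T = 325.7 K: K = (2.871, 0.222), RR gives ψ = 0.141, H_out = 5.575 kJ/mol
Linear interpolation between T = 325.7 (H_out = 5.575) and T = 327.8 (H_out = 6.996) on hF = 6.566 gives T ≈ 327.2 K, at which ψ = 0.16.

T = 327.2 K, V/F = 0.16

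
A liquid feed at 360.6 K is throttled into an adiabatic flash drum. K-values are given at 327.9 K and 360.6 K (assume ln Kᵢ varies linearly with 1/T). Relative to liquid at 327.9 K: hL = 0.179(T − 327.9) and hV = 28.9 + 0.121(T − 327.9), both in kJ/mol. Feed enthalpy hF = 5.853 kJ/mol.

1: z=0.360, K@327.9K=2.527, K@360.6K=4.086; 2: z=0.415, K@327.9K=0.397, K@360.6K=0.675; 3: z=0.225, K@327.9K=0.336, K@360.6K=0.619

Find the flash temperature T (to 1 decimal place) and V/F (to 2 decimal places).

T = 329.8 K, V/F = 0.19

Adiabatic flash: solve Rachford–Rice at each trial T, then check hF = ψ·hV(T) + (1−ψ)·hL(T).
  T = 327.9 K: K = (2.527, 0.397, 0.336), RR gives ψ = 0.157, H_out = 4.545 kJ/mol
  T = 360.6 K: K = (4.086, 0.675, 0.619), RR gives ψ = 0.834, H_out = 28.386 kJ/mol
  T = 344.2 K: K = (3.248, 0.524, 0.462), RR gives ψ = 0.438, H_out = 15.154 kJ/mol
  T = 336.0 K: K = (2.871, 0.457, 0.395), RR gives ψ = 0.295, H_out = 9.844 kJ/mol
  T = 331.9 K: K = (2.694, 0.426, 0.364), RR gives ψ = 0.226, H_out = 7.203 kJ/mol
  T = 329.9 K: K = (2.609, 0.411, 0.350), RR gives ψ = 0.192, H_out = 5.888 kJ/mol
Linear interpolation between T = 327.9 (H_out = 4.545) and T = 329.9 (H_out = 5.888) on hF = 5.853 gives T ≈ 329.8 K, at which ψ = 0.19.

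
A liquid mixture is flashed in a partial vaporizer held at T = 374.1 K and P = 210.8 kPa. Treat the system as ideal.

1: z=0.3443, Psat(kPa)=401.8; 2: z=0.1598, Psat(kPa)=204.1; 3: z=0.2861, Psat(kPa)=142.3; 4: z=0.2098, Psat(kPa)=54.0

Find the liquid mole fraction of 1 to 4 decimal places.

Raoult's law: Kᵢ = Pᵢˢᵃᵗ/P = Pᵢˢᵃᵗ/210.8.
  K_1 = 401.8/210.8 = 1.906072, K_2 = 204.1/210.8 = 0.968216, K_3 = 142.3/210.8 = 0.675047, K_4 = 54.0/210.8 = 0.256167
Newton–Raphson from V/F = 0.42:
  V/F = 0.4200: g = -0.11380, g' = -0.4345 → V/F = 0.1581
  V/F = 0.1581: g = -0.00709, g' = -0.3991 → V/F = 0.1403
  V/F = 0.1403: g = 0.00001, g' = -0.4005 → V/F = 0.1404
Converged at V/F = 0.1404.
Compositions from xᵢ = zᵢ/(1+V/F(Kᵢ−1)), yᵢ = Kᵢxᵢ:
  1: x = 0.3055, y = 0.5822
  2: x = 0.1605, y = 0.1554
  3: x = 0.2998, y = 0.2024
  4: x = 0.2343, y = 0.0600

x_1 = 0.3055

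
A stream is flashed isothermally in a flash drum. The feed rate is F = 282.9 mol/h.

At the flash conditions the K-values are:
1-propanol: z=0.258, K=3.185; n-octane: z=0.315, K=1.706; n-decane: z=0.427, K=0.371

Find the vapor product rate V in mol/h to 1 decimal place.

V = 157.8 mol/h

Let ψ = V/F and solve Σ zᵢ(Kᵢ−1)/(1+ψ(Kᵢ−1)) = 0.
g(0) = ΣzᵢKᵢ − 1 = 0.518 and g(1) = 1 − Σzᵢ/Kᵢ = -0.417, so a root lies in (0, 1).
Newton–Raphson from ψ = 0.5:
  ψ = 0.500: g = 0.0420, g' = -0.727 → ψ = 0.558
Converged at ψ = 0.558.
Then V = ψ·F = 0.5576·282.9 = 157.8 mol/h and L = F − V = 125.1 mol/h.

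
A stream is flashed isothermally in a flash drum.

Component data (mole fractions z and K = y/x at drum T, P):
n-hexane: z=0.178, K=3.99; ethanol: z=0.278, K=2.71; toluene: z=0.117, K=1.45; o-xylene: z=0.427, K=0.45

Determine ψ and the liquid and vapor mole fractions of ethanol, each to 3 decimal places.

Let ψ = V/F and solve Σ zᵢ(Kᵢ−1)/(1+ψ(Kᵢ−1)) = 0.
Feasibility: ΣzᵢKᵢ = 1.825, Σzᵢ/Kᵢ = 1.177 — both > 1, two phases present.
Newton–Raphson from ψ = 0.43:
  ψ = 0.430: g = 0.2433, g' = -0.813 → ψ = 0.729
  ψ = 0.729: g = 0.0263, g' = -0.692 → ψ = 0.767
Converged at ψ = 0.767.
Compositions from xᵢ = zᵢ/(1+ψ(Kᵢ−1)), yᵢ = Kᵢxᵢ:
  n-hexane: x = 0.054, y = 0.216
  ethanol: x = 0.120, y = 0.326
  toluene: x = 0.087, y = 0.126
  o-xylene: x = 0.739, y = 0.332

ψ = 0.767, x_ethanol = 0.120, y_ethanol = 0.326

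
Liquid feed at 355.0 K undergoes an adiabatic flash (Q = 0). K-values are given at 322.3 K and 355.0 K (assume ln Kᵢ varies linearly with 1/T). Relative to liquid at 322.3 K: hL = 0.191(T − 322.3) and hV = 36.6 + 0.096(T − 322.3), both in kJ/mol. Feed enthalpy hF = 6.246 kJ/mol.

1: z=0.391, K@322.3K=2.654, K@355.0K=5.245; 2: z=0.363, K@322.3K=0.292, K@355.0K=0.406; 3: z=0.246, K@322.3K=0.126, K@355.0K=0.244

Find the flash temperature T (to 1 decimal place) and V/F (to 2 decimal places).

Adiabatic flash: solve Rachford–Rice at each trial T, then check hF = ψ·hV(T) + (1−ψ)·hL(T).
  T = 322.3 K: K = (2.654, 0.292, 0.126), RR gives ψ = 0.136, H_out = 4.964 kJ/mol
  T = 355.0 K: K = (5.245, 0.406, 0.244), RR gives ψ = 0.446, H_out = 21.178 kJ/mol
  T = 338.6 K: K = (3.789, 0.347, 0.178), RR gives ψ = 0.321, H_out = 14.382 kJ/mol
  T = 330.5 K: K = (3.189, 0.319, 0.151), RR gives ψ = 0.242, H_out = 10.247 kJ/mol
  T = 326.4 K: K = (2.912, 0.305, 0.138), RR gives ψ = 0.193, H_out = 7.788 kJ/mol
  T = 324.4 K: K = (2.784, 0.299, 0.132), RR gives ψ = 0.167, H_out = 6.464 kJ/mol
Linear interpolation between T = 322.3 (H_out = 4.964) and T = 324.4 (H_out = 6.464) on hF = 6.246 gives T ≈ 324.1 K, at which ψ = 0.16.

T = 324.1 K, V/F = 0.16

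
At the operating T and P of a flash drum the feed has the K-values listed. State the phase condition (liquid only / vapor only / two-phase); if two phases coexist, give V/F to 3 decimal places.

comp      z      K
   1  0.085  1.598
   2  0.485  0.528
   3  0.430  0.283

ΣzᵢKᵢ = 0.514; Σzᵢ/Kᵢ = 2.491.
Since ΣzᵢKᵢ < 1 the mixture is below its bubble point — single liquid phase.

liquid only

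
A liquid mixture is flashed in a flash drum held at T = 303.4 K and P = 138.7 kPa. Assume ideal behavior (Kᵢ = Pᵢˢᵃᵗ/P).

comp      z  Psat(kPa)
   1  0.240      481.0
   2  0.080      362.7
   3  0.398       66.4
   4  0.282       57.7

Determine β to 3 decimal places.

Raoult's law: Kᵢ = Pᵢˢᵃᵗ/P = Pᵢˢᵃᵗ/138.7.
  K_1 = 481.0/138.7 = 3.46792, K_2 = 362.7/138.7 = 2.61500, K_3 = 66.4/138.7 = 0.47873, K_4 = 57.7/138.7 = 0.41601
Let β = V/F and solve Σ zᵢ(Kᵢ−1)/(1+β(Kᵢ−1)) = 0.
Check two-phase: ΣzᵢKᵢ = 1.349 > 1 and Σzᵢ/Kᵢ = 1.609 > 1, so g(0) = 0.349 > 0 and g(1) = -0.609 < 0.
Iterate (Newton) starting at β = 0.5:
  β = 0.500: g = -0.1766, g' = -0.746 → β = 0.263
  β = 0.263: g = 0.0145, g' = -0.919 → β = 0.279
Converged at β = 0.279.

β = 0.279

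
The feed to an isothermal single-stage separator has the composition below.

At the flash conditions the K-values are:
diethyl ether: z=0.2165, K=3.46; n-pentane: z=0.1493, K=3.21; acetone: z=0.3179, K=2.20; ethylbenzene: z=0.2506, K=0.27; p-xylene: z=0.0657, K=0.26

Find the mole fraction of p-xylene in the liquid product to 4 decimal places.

Rachford–Rice: g(β) = Σ zᵢ(Kᵢ−1)/(1+β(Kᵢ−1)) = 0.
Feasibility: ΣzᵢKᵢ = 2.0125, Σzᵢ/Kᵢ = 1.4344 — both > 1, two phases present.
Iterate (Newton) starting at β = 0.5:
  β = 0.5000: g = 0.26874, g' = -1.0287 → β = 0.7612
  β = 0.7612: g = -0.01532, g' = -1.2503 → β = 0.7490
  β = 0.7490: g = -0.00017, g' = -1.2237 → β = 0.7489
Converged at β = 0.7489.
Compositions from xᵢ = zᵢ/(1+β(Kᵢ−1)), yᵢ = Kᵢxᵢ:
  diethyl ether: x = 0.0762, y = 0.2636
  n-pentane: x = 0.0562, y = 0.1805
  acetone: x = 0.1674, y = 0.3684
  ethylbenzene: x = 0.5528, y = 0.1493
  p-xylene: x = 0.1474, y = 0.0383

x_p-xylene = 0.1474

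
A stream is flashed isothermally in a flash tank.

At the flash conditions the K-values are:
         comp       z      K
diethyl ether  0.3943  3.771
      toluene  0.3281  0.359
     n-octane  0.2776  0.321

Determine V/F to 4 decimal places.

Rachford–Rice: g(V/F) = Σ zᵢ(Kᵢ−1)/(1+V/F(Kᵢ−1)) = 0.
g(0) = ΣzᵢKᵢ − 1 = 0.6938 and g(1) = 1 − Σzᵢ/Kᵢ = -0.8833, so a root lies in (0, 1).
Newton iteration, V/F⁰ = 0.5:
  V/F = 0.5000: g = -0.13687, g' = -1.1174 → V/F = 0.3775
  V/F = 0.3775: g = 0.00309, g' = -1.1892 → V/F = 0.3801
Converged at V/F = 0.3801.

V/F = 0.3801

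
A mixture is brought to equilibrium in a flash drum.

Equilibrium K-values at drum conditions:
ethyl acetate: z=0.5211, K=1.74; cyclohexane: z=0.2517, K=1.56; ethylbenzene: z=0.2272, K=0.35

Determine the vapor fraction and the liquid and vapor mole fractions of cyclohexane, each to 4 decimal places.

Rachford–Rice: g(ψ) = Σ zᵢ(Kᵢ−1)/(1+ψ(Kᵢ−1)) = 0.
Feasibility: ΣzᵢKᵢ = 1.3789, Σzᵢ/Kᵢ = 1.1100 — both > 1, two phases present.
Newton–Raphson from ψ = 0.44:
  ψ = 0.4400: g = 0.19715, g' = -0.4015 → ψ = 0.9310
  ψ = 0.9310: g = -0.05308, g' = -0.7499 → ψ = 0.8603
  ψ = 0.8603: g = -0.00426, g' = -0.6364 → ψ = 0.8536
  ψ = 0.8536: g = -0.00003, g' = -0.6277 → ψ = 0.8535
Converged at ψ = 0.8535.
Compositions from xᵢ = zᵢ/(1+ψ(Kᵢ−1)), yᵢ = Kᵢxᵢ:
  ethyl acetate: x = 0.3194, y = 0.5557
  cyclohexane: x = 0.1703, y = 0.2657
  ethylbenzene: x = 0.5103, y = 0.1786

ψ = 0.8535, x_cyclohexane = 0.1703, y_cyclohexane = 0.2657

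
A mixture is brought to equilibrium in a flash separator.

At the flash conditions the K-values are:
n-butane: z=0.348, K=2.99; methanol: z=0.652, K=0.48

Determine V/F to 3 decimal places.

V/F = 0.342

Material balance + equilibrium reduce to Σ zᵢ(Kᵢ−1)/(1+V/F(Kᵢ−1)) = 0.
g(0) = ΣzᵢKᵢ − 1 = 0.353 and g(1) = 1 − Σzᵢ/Kᵢ = -0.475, so a root lies in (0, 1).
Binary case is linear: z₁(K₁−1)(1+V/F(K₂−1)) + z₂(K₂−1)(1+V/F(K₁−1)) = 0
⇒ V/F = [z₁(K₁−1)+z₂(K₂−1)] / [−(K₁−1)(K₂−1)] = 0.3535/1.0348 = 0.342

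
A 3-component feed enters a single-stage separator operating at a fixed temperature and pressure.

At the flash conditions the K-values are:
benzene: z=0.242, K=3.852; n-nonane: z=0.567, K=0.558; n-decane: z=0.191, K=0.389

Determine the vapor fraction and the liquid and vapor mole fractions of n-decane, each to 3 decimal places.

ψ = 0.232, x_n-decane = 0.223, y_n-decane = 0.087

Iterate (Newton) starting at ψ = 0.5:
  ψ = 0.500: g = -0.2053, g' = -0.665 → ψ = 0.191
  ψ = 0.191: g = 0.0407, g' = -1.048 → ψ = 0.230
  ψ = 0.230: g = 0.0019, g' = -0.951 → ψ = 0.232
Converged at ψ = 0.232.
Compositions from xᵢ = zᵢ/(1+ψ(Kᵢ−1)), yᵢ = Kᵢxᵢ:
  benzene: x = 0.146, y = 0.561
  n-nonane: x = 0.632, y = 0.353
  n-decane: x = 0.223, y = 0.087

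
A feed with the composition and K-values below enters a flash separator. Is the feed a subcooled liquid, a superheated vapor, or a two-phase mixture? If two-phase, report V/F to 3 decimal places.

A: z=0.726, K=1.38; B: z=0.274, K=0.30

ΣzᵢKᵢ = 1.084; Σzᵢ/Kᵢ = 1.439.
Both exceed 1, so a two-phase solution exists.
Material balance + equilibrium reduce to Σ zᵢ(Kᵢ−1)/(1+ψ(Kᵢ−1)) = 0.
Binary case is linear: z₁(K₁−1)(1+ψ(K₂−1)) + z₂(K₂−1)(1+ψ(K₁−1)) = 0
⇒ ψ = [z₁(K₁−1)+z₂(K₂−1)] / [−(K₁−1)(K₂−1)] = 0.0841/0.2660 = 0.316

two-phase, V/F = 0.316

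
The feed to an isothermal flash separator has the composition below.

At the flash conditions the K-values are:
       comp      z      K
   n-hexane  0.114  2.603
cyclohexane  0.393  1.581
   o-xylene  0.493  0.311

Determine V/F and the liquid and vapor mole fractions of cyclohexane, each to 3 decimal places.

V/F = 0.114, x_cyclohexane = 0.369, y_cyclohexane = 0.583

Rachford–Rice: g(V/F) = Σ zᵢ(Kᵢ−1)/(1+V/F(Kᵢ−1)) = 0.
g(0) = ΣzᵢKᵢ − 1 = 0.071 and g(1) = 1 − Σzᵢ/Kᵢ = -0.878, so a root lies in (0, 1).
Iterate (Newton) starting at V/F = 0.5:
  V/F = 0.500: g = -0.2398, g' = -0.715 → V/F = 0.164
  V/F = 0.164: g = -0.0300, g' = -0.592 → V/F = 0.114
Converged at V/F = 0.114.
Compositions from xᵢ = zᵢ/(1+V/F(Kᵢ−1)), yᵢ = Kᵢxᵢ:
  n-hexane: x = 0.096, y = 0.251
  cyclohexane: x = 0.369, y = 0.583
  o-xylene: x = 0.535, y = 0.166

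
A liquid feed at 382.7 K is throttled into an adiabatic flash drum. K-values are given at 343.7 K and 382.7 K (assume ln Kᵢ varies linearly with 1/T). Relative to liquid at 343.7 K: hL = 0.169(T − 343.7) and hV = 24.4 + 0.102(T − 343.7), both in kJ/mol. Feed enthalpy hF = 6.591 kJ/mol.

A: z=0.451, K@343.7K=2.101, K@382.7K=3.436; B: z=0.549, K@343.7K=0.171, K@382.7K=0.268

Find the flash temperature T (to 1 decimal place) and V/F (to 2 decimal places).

Adiabatic flash: solve Rachford–Rice at each trial T, then check hF = ψ·hV(T) + (1−ψ)·hL(T).
  T = 343.7 K: K = (2.101, 0.171), RR gives ψ = 0.045, H_out = 1.108 kJ/mol
  T = 382.7 K: K = (3.436, 0.268), RR gives ψ = 0.391, H_out = 15.104 kJ/mol
  T = 363.2 K: K = (2.723, 0.217), RR gives ψ = 0.257, H_out = 9.231 kJ/mol
  T = 353.4 K: K = (2.399, 0.193), RR gives ψ = 0.166, H_out = 5.590 kJ/mol
  T = 358.3 K: K = (2.558, 0.205), RR gives ψ = 0.215, H_out = 7.494 kJ/mol
  T = 355.9 K: K = (2.479, 0.199), RR gives ψ = 0.192, H_out = 6.585 kJ/mol
Linear interpolation between T = 355.9 (H_out = 6.585) and T = 358.3 (H_out = 7.494) on hF = 6.591 gives T ≈ 355.9 K, at which ψ = 0.19.

T = 355.9 K, V/F = 0.19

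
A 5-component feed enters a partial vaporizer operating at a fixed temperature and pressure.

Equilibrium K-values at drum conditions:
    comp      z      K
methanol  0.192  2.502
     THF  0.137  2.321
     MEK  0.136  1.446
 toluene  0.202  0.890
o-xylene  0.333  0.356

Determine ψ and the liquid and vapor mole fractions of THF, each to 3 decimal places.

ψ = 0.470, x_THF = 0.085, y_THF = 0.196

Let ψ = V/F and solve Σ zᵢ(Kᵢ−1)/(1+ψ(Kᵢ−1)) = 0.
g(0) = ΣzᵢKᵢ − 1 = 0.293 and g(1) = 1 − Σzᵢ/Kᵢ = -0.392, so a root lies in (0, 1).
Iterate (Newton) starting at ψ = 0.5:
  ψ = 0.500: g = -0.0165, g' = -0.549 → ψ = 0.470
Converged at ψ = 0.470.
Compositions from xᵢ = zᵢ/(1+ψ(Kᵢ−1)), yᵢ = Kᵢxᵢ:
  methanol: x = 0.113, y = 0.282
  THF: x = 0.085, y = 0.196
  MEK: x = 0.112, y = 0.163
  toluene: x = 0.213, y = 0.190
  o-xylene: x = 0.477, y = 0.170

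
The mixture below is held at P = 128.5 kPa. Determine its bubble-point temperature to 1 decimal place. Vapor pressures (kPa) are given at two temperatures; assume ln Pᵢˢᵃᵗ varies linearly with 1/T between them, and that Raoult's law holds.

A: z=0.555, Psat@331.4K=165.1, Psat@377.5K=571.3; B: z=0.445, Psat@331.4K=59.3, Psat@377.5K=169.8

T = 334.3 K

Bubble-point temperature: ΣzᵢPᵢˢᵃᵗ(T) = P. Interpolate ln Pᵢˢᵃᵗ = aᵢ + bᵢ/T.
  T = 331.4 K: ΣzᵢPᵢˢᵃᵗ = 118.02 kPa
  T = 377.5 K: ΣzᵢPᵢˢᵃᵗ = 392.63 kPa
  T = 354.4 K: ΣzᵢPᵢˢᵃᵗ = 223.39 kPa
  T = 342.9 K: ΣzᵢPᵢˢᵃᵗ = 164.08 kPa
  T = 337.1 K: ΣzᵢPᵢˢᵃᵗ = 139.34 kPa
  T = 334.2 K: ΣzᵢPᵢˢᵃᵗ = 128.14 kPa
Interpolating between 334.2 K and 337.1 K gives T ≈ 334.3 K.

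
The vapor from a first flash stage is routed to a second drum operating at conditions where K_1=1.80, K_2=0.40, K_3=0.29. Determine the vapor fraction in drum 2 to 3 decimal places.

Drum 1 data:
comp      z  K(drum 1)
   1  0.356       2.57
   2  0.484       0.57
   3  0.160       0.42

V/F (drum 2) = 0.437

Drum 1:
Let ψ₁ = V/F and solve Σ zᵢ(Kᵢ−1)/(1+ψ₁(Kᵢ−1)) = 0.
Check two-phase: ΣzᵢKᵢ = 1.258 > 1 and Σzᵢ/Kᵢ = 1.369 > 1, so g(0) = 0.258 > 0 and g(1) = -0.369 < 0.
Iterate (Newton) starting at ψ₁ = 0.42:
  ψ₁ = 0.420: g = -0.0399, g' = -0.546 → ψ₁ = 0.347
  ψ₁ = 0.347: g = 0.0010, g' = -0.576 → ψ₁ = 0.349
Converged at ψ₁ = 0.349.
Drum-1 compositions:
  1: x = 0.230, y = 0.591
  2: x = 0.569, y = 0.325
  3: x = 0.201, y = 0.084
Drum-2 feed = drum-1 vapor: z₂ = (0.5912, 0.3246, 0.0842).
Drum 2:
Material balance + equilibrium reduce to Σ zᵢ(Kᵢ−1)/(1+ψ₂(Kᵢ−1)) = 0.
Check two-phase: ΣzᵢKᵢ = 1.218 > 1 and Σzᵢ/Kᵢ = 1.430 > 1, so g(0) = 0.218 > 0 and g(1) = -0.430 < 0.
Newton iteration, ψ₂⁰ = 0.5:
  ψ₂ = 0.500: g = -0.0331, g' = -0.534 → ψ₂ = 0.438
  ψ₂ = 0.438: g = -0.0007, g' = -0.512 → ψ₂ = 0.437
Converged at ψ₂ = 0.437.
  1: x = 0.438, y = 0.789
  2: x = 0.440, y = 0.176
  3: x = 0.122, y = 0.035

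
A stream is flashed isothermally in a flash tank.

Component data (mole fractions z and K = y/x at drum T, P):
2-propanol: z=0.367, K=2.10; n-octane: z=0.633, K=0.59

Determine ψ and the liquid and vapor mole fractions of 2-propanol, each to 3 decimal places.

Iterate (Newton) starting at ψ = 0.62:
  ψ = 0.620: g = -0.1080, g' = -0.348 → ψ = 0.310
  ψ = 0.310: g = 0.0037, g' = -0.387 → ψ = 0.320
Converged at ψ = 0.320.
Compositions from xᵢ = zᵢ/(1+ψ(Kᵢ−1)), yᵢ = Kᵢxᵢ:
  2-propanol: x = 0.272, y = 0.570
  n-octane: x = 0.728, y = 0.430

ψ = 0.320, x_2-propanol = 0.272, y_2-propanol = 0.570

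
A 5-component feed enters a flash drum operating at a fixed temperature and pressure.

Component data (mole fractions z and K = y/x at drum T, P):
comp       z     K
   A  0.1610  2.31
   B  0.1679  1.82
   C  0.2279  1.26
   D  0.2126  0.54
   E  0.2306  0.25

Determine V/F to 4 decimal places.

Rachford–Rice: g(V/F) = Σ zᵢ(Kᵢ−1)/(1+V/F(Kᵢ−1)) = 0.
Check two-phase: ΣzᵢKᵢ = 1.1371 > 1 and Σzᵢ/Kᵢ = 1.6589 > 1, so g(0) = 0.1371 > 0 and g(1) = -0.6589 < 0.
Iterate (Newton) starting at V/F = 0.43:
  V/F = 0.4300: g = -0.08719, g' = -0.5397 → V/F = 0.2685
  V/F = 0.2685: g = -0.00386, g' = -0.5024 → V/F = 0.2608
Converged at V/F = 0.2608.

V/F = 0.2608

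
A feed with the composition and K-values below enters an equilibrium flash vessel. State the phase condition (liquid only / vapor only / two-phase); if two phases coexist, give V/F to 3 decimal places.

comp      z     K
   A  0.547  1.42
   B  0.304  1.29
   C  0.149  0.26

ΣzᵢKᵢ = 1.208; Σzᵢ/Kᵢ = 1.194.
Both exceed 1, so a two-phase solution exists.
Rachford–Rice: g(ψ) = Σ zᵢ(Kᵢ−1)/(1+ψ(Kᵢ−1)) = 0.
Newton iteration, ψ⁰ = 0.5:
  ψ = 0.500: g = 0.0918, g' = -0.291 → ψ = 0.816
  ψ = 0.816: g = -0.0357, g' = -0.589 → ψ = 0.755
  ψ = 0.755: g = -0.0031, g' = -0.492 → ψ = 0.749
Converged at ψ = 0.749.

two-phase, V/F = 0.749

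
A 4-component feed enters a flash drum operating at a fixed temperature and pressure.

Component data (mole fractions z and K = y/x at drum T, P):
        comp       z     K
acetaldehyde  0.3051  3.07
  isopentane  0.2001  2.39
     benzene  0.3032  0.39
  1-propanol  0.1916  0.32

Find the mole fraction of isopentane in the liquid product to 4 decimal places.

Rachford–Rice: g(V/F) = Σ zᵢ(Kᵢ−1)/(1+V/F(Kᵢ−1)) = 0.
Check two-phase: ΣzᵢKᵢ = 1.5945 > 1 and Σzᵢ/Kᵢ = 1.5593 > 1, so g(0) = 0.5945 > 0 and g(1) = -0.5593 < 0.
Newton–Raphson from V/F = 0.46:
  V/F = 0.4600: g = 0.04648, g' = -0.8925 → V/F = 0.5121
  V/F = 0.5121: g = 0.00020, g' = -0.8872 → V/F = 0.5123
Converged at V/F = 0.5123.
Compositions from xᵢ = zᵢ/(1+V/F(Kᵢ−1)), yᵢ = Kᵢxᵢ:
  acetaldehyde: x = 0.1481, y = 0.4546
  isopentane: x = 0.1169, y = 0.2793
  benzene: x = 0.4410, y = 0.1720
  1-propanol: x = 0.2940, y = 0.0941

x_isopentane = 0.1169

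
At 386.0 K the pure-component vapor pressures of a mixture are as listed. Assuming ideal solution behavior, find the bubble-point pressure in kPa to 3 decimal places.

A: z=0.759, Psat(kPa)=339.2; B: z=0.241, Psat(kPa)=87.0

Pbub = 278.420 kPa

At the bubble point ψ → 0, so ΣzᵢKᵢ = 1 with Kᵢ = Pᵢˢᵃᵗ/P ⇒ P = ΣzᵢPᵢˢᵃᵗ.
P = 0.759·339.2 + 0.241·87.0 = 278.420 kPa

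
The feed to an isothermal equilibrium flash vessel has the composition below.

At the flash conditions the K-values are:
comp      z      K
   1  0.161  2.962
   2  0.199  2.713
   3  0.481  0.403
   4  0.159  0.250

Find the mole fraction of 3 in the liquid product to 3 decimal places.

Rachford–Rice: g(ψ) = Σ zᵢ(Kᵢ−1)/(1+ψ(Kᵢ−1)) = 0.
Check two-phase: ΣzᵢKᵢ = 1.250 > 1 and Σzᵢ/Kᵢ = 1.957 > 1, so g(0) = 0.250 > 0 and g(1) = -0.957 < 0.
Iterate (Newton) starting at ψ = 0.46:
  ψ = 0.460: g = -0.2212, g' = -0.888 → ψ = 0.211
  ψ = 0.211: g = 0.0037, g' = -0.976 → ψ = 0.215
Converged at ψ = 0.215.
Compositions from xᵢ = zᵢ/(1+ψ(Kᵢ−1)), yᵢ = Kᵢxᵢ:
  1: x = 0.113, y = 0.336
  2: x = 0.145, y = 0.395
  3: x = 0.552, y = 0.222
  4: x = 0.190, y = 0.047

x_3 = 0.552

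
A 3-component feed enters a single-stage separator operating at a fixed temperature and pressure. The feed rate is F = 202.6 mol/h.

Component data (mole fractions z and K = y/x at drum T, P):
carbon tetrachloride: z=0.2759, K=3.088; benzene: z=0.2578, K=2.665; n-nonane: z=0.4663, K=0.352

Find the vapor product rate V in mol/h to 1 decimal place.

Iterate (Newton) starting at V/F = 0.5:
  V/F = 0.5000: g = 0.06909, g' = -0.9292 → V/F = 0.5744
Converged at V/F = 0.5744.
Then V = V/F·F = 0.5744·202.6 = 116.4 mol/h and L = F − V = 86.2 mol/h.

V = 116.4 mol/h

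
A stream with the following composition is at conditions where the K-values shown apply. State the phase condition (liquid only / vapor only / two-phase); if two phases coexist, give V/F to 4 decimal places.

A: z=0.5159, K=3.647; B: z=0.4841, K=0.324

two-phase, V/F = 0.5803

ΣzᵢKᵢ = 2.0383; Σzᵢ/Kᵢ = 1.6356.
Both exceed 1, so a two-phase solution exists.
Binary case is linear: z₁(K₁−1)(1+ψ(K₂−1)) + z₂(K₂−1)(1+ψ(K₁−1)) = 0
⇒ ψ = [z₁(K₁−1)+z₂(K₂−1)] / [−(K₁−1)(K₂−1)] = 1.03834/1.78937 = 0.5803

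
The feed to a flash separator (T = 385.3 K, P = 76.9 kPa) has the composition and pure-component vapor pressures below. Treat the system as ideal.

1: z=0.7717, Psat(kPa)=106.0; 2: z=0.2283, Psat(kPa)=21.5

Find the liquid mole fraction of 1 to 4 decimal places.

Raoult's law: Kᵢ = Pᵢˢᵃᵗ/P = Pᵢˢᵃᵗ/76.9.
  K_1 = 106.0/76.9 = 1.378414, K_2 = 21.5/76.9 = 0.279584
Material balance + equilibrium reduce to Σ zᵢ(Kᵢ−1)/(1+β(Kᵢ−1)) = 0.
Check two-phase: ΣzᵢKᵢ = 1.1276 > 1 and Σzᵢ/Kᵢ = 1.3764 > 1, so g(0) = 0.1276 > 0 and g(1) = -0.3764 < 0.
Iterate (Newton) starting at β = 0.64:
  β = 0.6400: g = -0.07009, g' = -0.4796 → β = 0.4938
  β = 0.4938: g = -0.00926, g' = -0.3639 → β = 0.4684
  β = 0.4684: g = -0.00018, g' = -0.3497 → β = 0.4679
Converged at β = 0.4679.
Compositions from xᵢ = zᵢ/(1+β(Kᵢ−1)), yᵢ = Kᵢxᵢ:
  1: x = 0.6556, y = 0.9037
  2: x = 0.3444, y = 0.0963

x_1 = 0.6556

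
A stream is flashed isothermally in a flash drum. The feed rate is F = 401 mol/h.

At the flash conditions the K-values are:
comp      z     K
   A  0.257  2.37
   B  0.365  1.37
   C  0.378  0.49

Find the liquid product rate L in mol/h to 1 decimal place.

Rachford–Rice: g(ψ) = Σ zᵢ(Kᵢ−1)/(1+ψ(Kᵢ−1)) = 0.
Check two-phase: ΣzᵢKᵢ = 1.294 > 1 and Σzᵢ/Kᵢ = 1.146 > 1, so g(0) = 0.294 > 0 and g(1) = -0.146 < 0.
Newton–Raphson from ψ = 0.68:
  ψ = 0.680: g = -0.0050, g' = -0.392 → ψ = 0.667
Converged at ψ = 0.667.
Then V = ψ·F = 0.6673·401 = 267.6 mol/h and L = F − V = 133.4 mol/h.

L = 133.4 mol/h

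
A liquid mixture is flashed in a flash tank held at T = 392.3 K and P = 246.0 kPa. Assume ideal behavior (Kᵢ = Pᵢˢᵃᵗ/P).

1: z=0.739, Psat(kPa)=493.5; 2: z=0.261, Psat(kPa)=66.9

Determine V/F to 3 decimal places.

V/F = 0.756

Raoult's law: Kᵢ = Pᵢˢᵃᵗ/P = Pᵢˢᵃᵗ/246.0.
  K_1 = 493.5/246.0 = 2.00610, K_2 = 66.9/246.0 = 0.27195
Rachford–Rice: g(V/F) = Σ zᵢ(Kᵢ−1)/(1+V/F(Kᵢ−1)) = 0.
g(0) = ΣzᵢKᵢ − 1 = 0.553 and g(1) = 1 − Σzᵢ/Kᵢ = -0.328, so a root lies in (0, 1).
Binary case is linear: z₁(K₁−1)(1+V/F(K₂−1)) + z₂(K₂−1)(1+V/F(K₁−1)) = 0
⇒ V/F = [z₁(K₁−1)+z₂(K₂−1)] / [−(K₁−1)(K₂−1)] = 0.5535/0.7325 = 0.756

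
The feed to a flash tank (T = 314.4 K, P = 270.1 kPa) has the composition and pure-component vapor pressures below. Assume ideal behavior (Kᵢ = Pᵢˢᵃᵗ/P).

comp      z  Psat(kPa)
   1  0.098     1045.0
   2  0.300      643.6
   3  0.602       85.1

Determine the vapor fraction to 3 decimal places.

ψ = 0.225

Raoult's law: Kᵢ = Pᵢˢᵃᵗ/P = Pᵢˢᵃᵗ/270.1.
  K_1 = 1045.0/270.1 = 3.86894, K_2 = 643.6/270.1 = 2.38282, K_3 = 85.1/270.1 = 0.31507
Material balance + equilibrium reduce to Σ zᵢ(Kᵢ−1)/(1+ψ(Kᵢ−1)) = 0.
g(0) = ΣzᵢKᵢ − 1 = 0.284 and g(1) = 1 − Σzᵢ/Kᵢ = -1.062, so a root lies in (0, 1).
Newton iteration, ψ⁰ = 0.5:
  ψ = 0.500: g = -0.2663, g' = -0.990 → ψ = 0.231
  ψ = 0.231: g = -0.0063, g' = -1.020 → ψ = 0.225
Converged at ψ = 0.225.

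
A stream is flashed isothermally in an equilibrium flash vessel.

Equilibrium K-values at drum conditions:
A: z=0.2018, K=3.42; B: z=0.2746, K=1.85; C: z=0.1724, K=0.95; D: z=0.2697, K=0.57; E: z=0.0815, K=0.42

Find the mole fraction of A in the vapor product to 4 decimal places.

Material balance + equilibrium reduce to Σ zᵢ(Kᵢ−1)/(1+V/F(Kᵢ−1)) = 0.
g(0) = ΣzᵢKᵢ − 1 = 0.5499 and g(1) = 1 − Σzᵢ/Kᵢ = -0.0561, so a root lies in (0, 1).
Newton iteration, V/F⁰ = 0.5:
  V/F = 0.5000: g = 0.16162, g' = -0.4754 → V/F = 0.8399
  V/F = 0.8399: g = 0.01451, g' = -0.4229 → V/F = 0.8742
  V/F = 0.8742: g = -0.00009, g' = -0.4284 → V/F = 0.8740
Converged at V/F = 0.8740.
Compositions from xᵢ = zᵢ/(1+V/F(Kᵢ−1)), yᵢ = Kᵢxᵢ:
  A: x = 0.0648, y = 0.2215
  B: x = 0.1576, y = 0.2915
  C: x = 0.1803, y = 0.1713
  D: x = 0.4321, y = 0.2463
  E: x = 0.1653, y = 0.0694

y_A = 0.2215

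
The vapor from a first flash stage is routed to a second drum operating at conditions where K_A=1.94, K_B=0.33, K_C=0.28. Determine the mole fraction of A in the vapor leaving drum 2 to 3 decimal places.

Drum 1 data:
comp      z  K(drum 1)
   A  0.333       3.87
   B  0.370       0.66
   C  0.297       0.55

y_A (drum 2) = 0.822

Drum 1:
Rachford–Rice: g(ψ₁) = Σ zᵢ(Kᵢ−1)/(1+ψ₁(Kᵢ−1)) = 0.
g(0) = ΣzᵢKᵢ − 1 = 0.696 and g(1) = 1 − Σzᵢ/Kᵢ = -0.187, so a root lies in (0, 1).
Newton iteration, ψ₁⁰ = 0.58:
  ψ₁ = 0.580: g = 0.0211, g' = -0.563 → ψ₁ = 0.618
Converged at ψ₁ = 0.618.
Drum-1 compositions:
  A: x = 0.120, y = 0.464
  B: x = 0.468, y = 0.309
  C: x = 0.411, y = 0.226
Drum-2 feed = drum-1 vapor: z₂ = (0.4645, 0.3092, 0.2263).
Drum 2:
Let ψ₂ = V/F and solve Σ zᵢ(Kᵢ−1)/(1+ψ₂(Kᵢ−1)) = 0.
Feasibility: ΣzᵢKᵢ = 1.066, Σzᵢ/Kᵢ = 1.985 — both > 1, two phases present.
Iterate (Newton) starting at ψ₂ = 0.5:
  ψ₂ = 0.500: g = -0.2691, g' = -0.790 → ψ₂ = 0.159
  ψ₂ = 0.159: g = -0.0363, g' = -0.634 → ψ₂ = 0.102
Converged at ψ₂ = 0.102.
  A: x = 0.424, y = 0.822
  B: x = 0.332, y = 0.110
  C: x = 0.244, y = 0.068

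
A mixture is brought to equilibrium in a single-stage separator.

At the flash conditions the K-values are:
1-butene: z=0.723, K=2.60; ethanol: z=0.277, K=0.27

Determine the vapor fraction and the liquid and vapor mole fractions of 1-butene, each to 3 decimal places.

ψ = 0.817, x_1-butene = 0.313, y_1-butene = 0.815

Let ψ = V/F and solve Σ zᵢ(Kᵢ−1)/(1+ψ(Kᵢ−1)) = 0.
Feasibility: ΣzᵢKᵢ = 1.955, Σzᵢ/Kᵢ = 1.304 — both > 1, two phases present.
Newton iteration, ψ⁰ = 0.34:
  ψ = 0.340: g = 0.4803, g' = -1.038 → ψ = 0.803
  ψ = 0.803: g = 0.0178, g' = -1.216 → ψ = 0.818
  ψ = 0.818: g = -0.0003, g' = -1.255 → ψ = 0.817
Converged at ψ = 0.817.
Compositions from xᵢ = zᵢ/(1+ψ(Kᵢ−1)), yᵢ = Kᵢxᵢ:
  1-butene: x = 0.313, y = 0.815
  ethanol: x = 0.687, y = 0.185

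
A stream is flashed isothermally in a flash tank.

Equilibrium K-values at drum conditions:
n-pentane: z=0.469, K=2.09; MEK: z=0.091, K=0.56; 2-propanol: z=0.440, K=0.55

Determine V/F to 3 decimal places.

Newton iteration, V/F⁰ = 0.5:
  V/F = 0.500: g = 0.0241, g' = -0.411 → V/F = 0.559
Converged at V/F = 0.559.

V/F = 0.559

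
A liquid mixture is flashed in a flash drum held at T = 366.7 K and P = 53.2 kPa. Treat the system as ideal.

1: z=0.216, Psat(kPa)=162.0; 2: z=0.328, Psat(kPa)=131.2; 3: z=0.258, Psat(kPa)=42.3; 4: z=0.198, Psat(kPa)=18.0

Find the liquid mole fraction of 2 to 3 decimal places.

Raoult's law: Kᵢ = Pᵢˢᵃᵗ/P = Pᵢˢᵃᵗ/53.2.
  K_1 = 162.0/53.2 = 3.04511, K_2 = 131.2/53.2 = 2.46617, K_3 = 42.3/53.2 = 0.79511, K_4 = 18.0/53.2 = 0.33835
Material balance + equilibrium reduce to Σ zᵢ(Kᵢ−1)/(1+ψ(Kᵢ−1)) = 0.
g(0) = ΣzᵢKᵢ − 1 = 0.739 and g(1) = 1 − Σzᵢ/Kᵢ = -0.114, so a root lies in (0, 1).
Iterate (Newton) starting at ψ = 0.5:
  ψ = 0.500: g = 0.2412, g' = -0.663 → ψ = 0.864
  ψ = 0.864: g = 0.0017, g' = -0.744 → ψ = 0.866
Converged at ψ = 0.866.
Compositions from xᵢ = zᵢ/(1+ψ(Kᵢ−1)), yᵢ = Kᵢxᵢ:
  1: x = 0.078, y = 0.237
  2: x = 0.144, y = 0.356
  3: x = 0.314, y = 0.249
  4: x = 0.464, y = 0.157

x_2 = 0.144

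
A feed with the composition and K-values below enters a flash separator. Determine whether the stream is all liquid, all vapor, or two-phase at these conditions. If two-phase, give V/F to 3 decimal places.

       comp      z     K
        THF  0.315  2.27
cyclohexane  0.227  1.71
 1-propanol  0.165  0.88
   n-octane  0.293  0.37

two-phase, V/F = 0.641

ΣzᵢKᵢ = 1.357; Σzᵢ/Kᵢ = 1.251.
Both exceed 1, so a two-phase solution exists.
Rachford–Rice: g(ψ) = Σ zᵢ(Kᵢ−1)/(1+ψ(Kᵢ−1)) = 0.
Newton iteration, ψ⁰ = 0.32:
  ψ = 0.320: g = 0.1640, g' = -0.518 → ψ = 0.637
  ψ = 0.637: g = 0.0025, g' = -0.537 → ψ = 0.641
Converged at ψ = 0.641.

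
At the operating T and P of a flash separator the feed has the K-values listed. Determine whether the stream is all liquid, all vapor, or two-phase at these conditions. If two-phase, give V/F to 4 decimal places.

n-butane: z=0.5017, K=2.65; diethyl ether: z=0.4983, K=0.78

all vapor

ΣzᵢKᵢ = 1.7182; Σzᵢ/Kᵢ = 0.8282.
Since Σzᵢ/Kᵢ < 1 the mixture is above its dew point — single vapor phase.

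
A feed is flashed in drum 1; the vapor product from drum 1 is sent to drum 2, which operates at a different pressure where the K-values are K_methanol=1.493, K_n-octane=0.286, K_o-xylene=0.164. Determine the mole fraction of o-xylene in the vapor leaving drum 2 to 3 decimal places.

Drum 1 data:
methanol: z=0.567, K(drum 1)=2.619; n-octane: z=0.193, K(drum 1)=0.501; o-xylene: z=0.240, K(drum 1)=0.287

Drum 1:
Material balance + equilibrium reduce to Σ zᵢ(Kᵢ−1)/(1+ψ₁(Kᵢ−1)) = 0.
Feasibility: ΣzᵢKᵢ = 1.651, Σzᵢ/Kᵢ = 1.438 — both > 1, two phases present.
Newton iteration, ψ₁⁰ = 0.31:
  ψ₁ = 0.310: g = 0.2776, g' = -0.927 → ψ₁ = 0.609
  ψ₁ = 0.609: g = 0.0211, g' = -0.857 → ψ₁ = 0.634
Converged at ψ₁ = 0.634.
Drum-1 compositions:
  methanol: x = 0.280, y = 0.733
  n-octane: x = 0.282, y = 0.141
  o-xylene: x = 0.438, y = 0.126
Drum-2 feed = drum-1 vapor: z₂ = (0.7329, 0.1414, 0.1257).
Drum 2:
Material balance + equilibrium reduce to Σ zᵢ(Kᵢ−1)/(1+ψ₂(Kᵢ−1)) = 0.
g(0) = ΣzᵢKᵢ − 1 = 0.155 and g(1) = 1 − Σzᵢ/Kᵢ = -0.752, so a root lies in (0, 1).
Newton iteration, ψ₂⁰ = 0.62:
  ψ₂ = 0.620: g = -0.1226, g' = -0.715 → ψ₂ = 0.449
  ψ₂ = 0.449: g = -0.0208, g' = -0.500 → ψ₂ = 0.407
  ψ₂ = 0.407: g = -0.0007, g' = -0.469 → ψ₂ = 0.406
Converged at ψ₂ = 0.406.
  methanol: x = 0.611, y = 0.912
  n-octane: x = 0.199, y = 0.057
  o-xylene: x = 0.190, y = 0.031

y_o-xylene (drum 2) = 0.031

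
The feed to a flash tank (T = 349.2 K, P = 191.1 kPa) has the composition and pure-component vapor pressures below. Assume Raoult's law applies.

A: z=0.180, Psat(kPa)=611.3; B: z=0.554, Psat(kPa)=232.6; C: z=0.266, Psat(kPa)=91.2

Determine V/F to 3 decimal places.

V/F = 0.820

Raoult's law: Kᵢ = Pᵢˢᵃᵗ/P = Pᵢˢᵃᵗ/191.1.
  K_A = 611.3/191.1 = 3.19885, K_B = 232.6/191.1 = 1.21716, K_C = 91.2/191.1 = 0.47724
Material balance + equilibrium reduce to Σ zᵢ(Kᵢ−1)/(1+V/F(Kᵢ−1)) = 0.
g(0) = ΣzᵢKᵢ − 1 = 0.377 and g(1) = 1 − Σzᵢ/Kᵢ = -0.069, so a root lies in (0, 1).
Iterate (Newton) starting at V/F = 0.5:
  V/F = 0.500: g = 0.1088, g' = -0.352 → V/F = 0.809
  V/F = 0.809: g = 0.0038, g' = -0.350 → V/F = 0.820
Converged at V/F = 0.820.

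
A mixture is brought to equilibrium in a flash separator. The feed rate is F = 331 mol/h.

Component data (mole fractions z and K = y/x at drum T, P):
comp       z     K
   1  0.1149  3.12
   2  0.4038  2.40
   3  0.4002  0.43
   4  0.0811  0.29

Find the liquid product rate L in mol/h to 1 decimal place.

Material balance + equilibrium reduce to Σ zᵢ(Kᵢ−1)/(1+V/F(Kᵢ−1)) = 0.
Feasibility: ΣzᵢKᵢ = 1.5232, Σzᵢ/Kᵢ = 1.4154 — both > 1, two phases present.
Iterate (Newton) starting at V/F = 0.5:
  V/F = 0.5000: g = 0.04247, g' = -0.7482 → V/F = 0.5568
Converged at V/F = 0.5568.
Then V = V/F·F = 0.5568·331 = 184.3 mol/h and L = F − V = 146.7 mol/h.

L = 146.7 mol/h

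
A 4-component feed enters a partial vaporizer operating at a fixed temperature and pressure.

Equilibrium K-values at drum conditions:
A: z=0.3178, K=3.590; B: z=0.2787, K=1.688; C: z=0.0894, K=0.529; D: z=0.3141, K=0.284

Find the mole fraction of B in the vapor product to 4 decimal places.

y_B = 0.3321

Material balance + equilibrium reduce to Σ zᵢ(Kᵢ−1)/(1+V/F(Kᵢ−1)) = 0.
g(0) = ΣzᵢKᵢ − 1 = 0.7478 and g(1) = 1 − Σzᵢ/Kᵢ = -0.5286, so a root lies in (0, 1).
Newton–Raphson from V/F = 0.32:
  V/F = 0.3200: g = 0.26591, g' = -1.0245 → V/F = 0.5796
  V/F = 0.5796: g = 0.02386, g' = -0.9162 → V/F = 0.6056
  V/F = 0.6056: g = -0.00016, g' = -0.9296 → V/F = 0.6054
Converged at V/F = 0.6054.
Compositions from xᵢ = zᵢ/(1+V/F(Kᵢ−1)), yᵢ = Kᵢxᵢ:
  A: x = 0.1238, y = 0.4443
  B: x = 0.1967, y = 0.3321
  C: x = 0.1251, y = 0.0662
  D: x = 0.5544, y = 0.1575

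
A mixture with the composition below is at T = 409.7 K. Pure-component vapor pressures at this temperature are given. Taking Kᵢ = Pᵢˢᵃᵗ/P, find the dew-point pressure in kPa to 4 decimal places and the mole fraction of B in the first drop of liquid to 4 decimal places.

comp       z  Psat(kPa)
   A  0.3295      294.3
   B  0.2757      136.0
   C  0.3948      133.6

Pdew = 163.8833 kPa, x_B = 0.3322

At the dew point ψ → 1, so Σzᵢ/Kᵢ = 1 with Kᵢ = Pᵢˢᵃᵗ/P ⇒ 1/P = Σzᵢ/Pᵢˢᵃᵗ.
1/P = 0.3295/294.3 + 0.2757/136.0 + 0.3948/133.6 = 0.0061019 ⇒ P = 163.8833 kPa
xᵢ = zᵢP/Pᵢˢᵃᵗ ⇒ x_B = 0.2757·163.8833/136.0 = 0.3322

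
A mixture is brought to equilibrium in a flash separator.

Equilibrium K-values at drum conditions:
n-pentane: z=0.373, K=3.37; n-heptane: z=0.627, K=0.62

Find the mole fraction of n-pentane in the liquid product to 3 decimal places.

x_n-pentane = 0.138

Binary case is linear: z₁(K₁−1)(1+ψ(K₂−1)) + z₂(K₂−1)(1+ψ(K₁−1)) = 0
⇒ ψ = [z₁(K₁−1)+z₂(K₂−1)] / [−(K₁−1)(K₂−1)] = 0.6458/0.9006 = 0.717
Compositions from xᵢ = zᵢ/(1+ψ(Kᵢ−1)), yᵢ = Kᵢxᵢ:
  n-pentane: x = 0.138, y = 0.466
  n-heptane: x = 0.862, y = 0.534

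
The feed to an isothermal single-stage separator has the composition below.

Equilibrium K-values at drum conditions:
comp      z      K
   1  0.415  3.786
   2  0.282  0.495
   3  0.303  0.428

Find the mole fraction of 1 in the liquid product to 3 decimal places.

x_1 = 0.163

Newton–Raphson from β = 0.5:
  β = 0.500: g = 0.0499, g' = -0.886 → β = 0.556
  β = 0.556: g = 0.0011, g' = -0.848 → β = 0.558
Converged at β = 0.558.
Compositions from xᵢ = zᵢ/(1+β(Kᵢ−1)), yᵢ = Kᵢxᵢ:
  1: x = 0.163, y = 0.615
  2: x = 0.393, y = 0.194
  3: x = 0.445, y = 0.190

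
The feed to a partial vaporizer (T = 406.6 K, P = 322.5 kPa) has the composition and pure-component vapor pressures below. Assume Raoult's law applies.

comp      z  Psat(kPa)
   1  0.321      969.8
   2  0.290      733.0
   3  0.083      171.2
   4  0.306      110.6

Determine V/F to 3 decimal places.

Raoult's law: Kᵢ = Pᵢˢᵃᵗ/P = Pᵢˢᵃᵗ/322.5.
  K_1 = 969.8/322.5 = 3.00713, K_2 = 733.0/322.5 = 2.27287, K_3 = 171.2/322.5 = 0.53085, K_4 = 110.6/322.5 = 0.34295
Material balance + equilibrium reduce to Σ zᵢ(Kᵢ−1)/(1+V/F(Kᵢ−1)) = 0.
Check two-phase: ΣzᵢKᵢ = 1.773 > 1 and Σzᵢ/Kᵢ = 1.283 > 1, so g(0) = 0.773 > 0 and g(1) = -0.283 < 0.
Newton iteration, V/F⁰ = 0.37:
  V/F = 0.370: g = 0.3079, g' = -0.900 → V/F = 0.712
  V/F = 0.712: g = 0.0226, g' = -0.856 → V/F = 0.738
Converged at V/F = 0.738.

V/F = 0.738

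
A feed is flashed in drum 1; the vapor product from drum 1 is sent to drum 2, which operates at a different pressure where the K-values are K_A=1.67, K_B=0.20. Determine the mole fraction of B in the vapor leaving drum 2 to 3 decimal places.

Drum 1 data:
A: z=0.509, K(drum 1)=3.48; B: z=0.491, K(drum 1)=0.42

y_B (drum 2) = 0.091

Drum 1:
Newton–Raphson from ψ₁ = 0.6:
  ψ₁ = 0.600: g = 0.0706, g' = -0.894 → ψ₁ = 0.679
  ψ₁ = 0.679: g = 0.0006, g' = -0.884 → ψ₁ = 0.680
Converged at ψ₁ = 0.680.
Drum-1 compositions:
  A: x = 0.190, y = 0.660
  B: x = 0.810, y = 0.340
Drum-2 feed = drum-1 vapor: z₂ = (0.6596, 0.3404).
Drum 2:
Rachford–Rice: g(ψ₂) = Σ zᵢ(Kᵢ−1)/(1+ψ₂(Kᵢ−1)) = 0.
g(0) = ΣzᵢKᵢ − 1 = 0.170 and g(1) = 1 − Σzᵢ/Kᵢ = -1.097, so a root lies in (0, 1).
Binary case is linear: z₁(K₁−1)(1+ψ₂(K₂−1)) + z₂(K₂−1)(1+ψ₂(K₁−1)) = 0
⇒ ψ₂ = [z₁(K₁−1)+z₂(K₂−1)] / [−(K₁−1)(K₂−1)] = 0.1696/0.5360 = 0.316
  A: x = 0.544, y = 0.909
  B: x = 0.456, y = 0.091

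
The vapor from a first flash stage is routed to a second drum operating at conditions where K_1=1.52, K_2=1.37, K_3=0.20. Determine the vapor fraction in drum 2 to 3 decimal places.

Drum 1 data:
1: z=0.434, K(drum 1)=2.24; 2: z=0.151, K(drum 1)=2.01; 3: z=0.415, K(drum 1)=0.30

V/F (drum 2) = 0.623

Drum 1:
Let ψ₁ = V/F and solve Σ zᵢ(Kᵢ−1)/(1+ψ₁(Kᵢ−1)) = 0.
g(0) = ΣzᵢKᵢ − 1 = 0.400 and g(1) = 1 − Σzᵢ/Kᵢ = -0.652, so a root lies in (0, 1).
Newton–Raphson from ψ₁ = 0.37:
  ψ₁ = 0.370: g = 0.0879, g' = -0.766 → ψ₁ = 0.485
  ψ₁ = 0.485: g = -0.0012, g' = -0.796 → ψ₁ = 0.483
Converged at ψ₁ = 0.483.
Drum-1 compositions:
  1: x = 0.271, y = 0.608
  2: x = 0.101, y = 0.204
  3: x = 0.627, y = 0.188
Drum-2 feed = drum-1 vapor: z₂ = (0.6079, 0.2040, 0.1881).
Drum 2:
Iterate (Newton) starting at ψ₂ = 0.5:
  ψ₂ = 0.500: g = 0.0637, g' = -0.458 → ψ₂ = 0.639
  ψ₂ = 0.639: g = -0.0097, g' = -0.615 → ψ₂ = 0.623
Converged at ψ₂ = 0.623.
  1: x = 0.459, y = 0.698
  2: x = 0.166, y = 0.227
  3: x = 0.375, y = 0.075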